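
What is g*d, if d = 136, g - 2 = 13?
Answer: 2040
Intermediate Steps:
g = 15 (g = 2 + 13 = 15)
g*d = 15*136 = 2040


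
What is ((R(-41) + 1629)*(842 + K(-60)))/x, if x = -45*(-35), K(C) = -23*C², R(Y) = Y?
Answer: -130149304/1575 ≈ -82635.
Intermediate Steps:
x = 1575
((R(-41) + 1629)*(842 + K(-60)))/x = ((-41 + 1629)*(842 - 23*(-60)²))/1575 = (1588*(842 - 23*3600))*(1/1575) = (1588*(842 - 82800))*(1/1575) = (1588*(-81958))*(1/1575) = -130149304*1/1575 = -130149304/1575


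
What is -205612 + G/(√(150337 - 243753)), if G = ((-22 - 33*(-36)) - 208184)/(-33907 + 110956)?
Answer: -205612 + 1643*I*√23354/28561942 ≈ -2.0561e+5 + 0.0087908*I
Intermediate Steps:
G = -3286/1223 (G = ((-22 + 1188) - 208184)/77049 = (1166 - 208184)*(1/77049) = -207018*1/77049 = -3286/1223 ≈ -2.6868)
-205612 + G/(√(150337 - 243753)) = -205612 - 3286/(1223*√(150337 - 243753)) = -205612 - 3286*(-I*√23354/46708)/1223 = -205612 - (-1643)*I*√23354/28561942 = -205612 + 1643*I*√23354/28561942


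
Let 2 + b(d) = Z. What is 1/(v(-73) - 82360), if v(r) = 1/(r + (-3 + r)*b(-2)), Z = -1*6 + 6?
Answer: -79/6506439 ≈ -1.2142e-5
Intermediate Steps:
Z = 0 (Z = -6 + 6 = 0)
b(d) = -2 (b(d) = -2 + 0 = -2)
v(r) = 1/(6 - r) (v(r) = 1/(r + (-3 + r)*(-2)) = 1/(r + (6 - 2*r)) = 1/(6 - r))
1/(v(-73) - 82360) = 1/(1/(6 - 1*(-73)) - 82360) = 1/(1/(6 + 73) - 82360) = 1/(1/79 - 82360) = 1/(-6506439/79) = -79/6506439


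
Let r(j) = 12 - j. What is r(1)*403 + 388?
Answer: 4821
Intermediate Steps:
r(1)*403 + 388 = (12 - 1*1)*403 + 388 = (12 - 1)*403 + 388 = 11*403 + 388 = 4433 + 388 = 4821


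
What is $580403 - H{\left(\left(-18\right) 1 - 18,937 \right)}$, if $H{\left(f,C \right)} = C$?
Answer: $579466$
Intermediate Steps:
$580403 - H{\left(\left(-18\right) 1 - 18,937 \right)} = 580403 - 937 = 579466$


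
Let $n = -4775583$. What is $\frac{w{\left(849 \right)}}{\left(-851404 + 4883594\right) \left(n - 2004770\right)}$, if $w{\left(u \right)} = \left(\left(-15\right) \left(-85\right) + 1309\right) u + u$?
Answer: $- \frac{438933}{5467934312614} \approx -8.0274 \cdot 10^{-8}$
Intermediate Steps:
$w{\left(u \right)} = 2585 u$ ($w{\left(u \right)} = \left(1275 + 1309\right) u + u = 2584 u + u = 2585 u$)
$\frac{w{\left(849 \right)}}{\left(-851404 + 4883594\right) \left(n - 2004770\right)} = \frac{2585 \cdot 849}{\left(-851404 + 4883594\right) \left(-4775583 - 2004770\right)} = \frac{2194665}{4032190 \left(-6780353\right)} = \frac{2194665}{-27339671563070} = 2194665 \left(- \frac{1}{27339671563070}\right) = - \frac{438933}{5467934312614}$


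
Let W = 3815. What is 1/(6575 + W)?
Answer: 1/10390 ≈ 9.6246e-5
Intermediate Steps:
1/(6575 + W) = 1/(6575 + 3815) = 1/10390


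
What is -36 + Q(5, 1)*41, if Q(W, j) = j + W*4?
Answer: 825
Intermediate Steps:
Q(W, j) = j + 4*W
-36 + Q(5, 1)*41 = -36 + (1 + 4*5)*41 = -36 + (1 + 20)*41 = -36 + 21*41 = -36 + 861 = 825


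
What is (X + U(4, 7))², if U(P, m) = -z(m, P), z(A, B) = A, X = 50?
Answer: 1849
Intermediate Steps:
U(P, m) = -m
(X + U(4, 7))² = (50 - 1*7)² = (50 - 7)² = 43² = 1849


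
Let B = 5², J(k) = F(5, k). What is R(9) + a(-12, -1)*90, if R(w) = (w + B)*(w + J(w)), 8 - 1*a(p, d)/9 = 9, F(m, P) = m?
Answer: -334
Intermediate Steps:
a(p, d) = -9 (a(p, d) = 72 - 9*9 = 72 - 81 = -9)
J(k) = 5
B = 25
R(w) = (5 + w)*(25 + w) (R(w) = (w + 25)*(w + 5) = (25 + w)*(5 + w) = (5 + w)*(25 + w))
R(9) + a(-12, -1)*90 = (125 + 9² + 30*9) - 9*90 = (125 + 81 + 270) - 810 = 476 - 810 = -334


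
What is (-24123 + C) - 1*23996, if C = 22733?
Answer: -25386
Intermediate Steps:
(-24123 + C) - 1*23996 = (-24123 + 22733) - 1*23996 = -1390 - 23996 = -25386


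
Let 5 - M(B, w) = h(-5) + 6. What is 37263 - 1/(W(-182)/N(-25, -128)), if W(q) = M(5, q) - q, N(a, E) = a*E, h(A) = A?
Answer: 3463859/93 ≈ 37246.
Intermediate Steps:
N(a, E) = E*a
M(B, w) = 4 (M(B, w) = 5 - (-5 + 6) = 5 - 1*1 = 5 - 1 = 4)
W(q) = 4 - q
37263 - 1/(W(-182)/N(-25, -128)) = 37263 - 1/((4 - 1*(-182))/((-128*(-25)))) = 37263 - 1/((4 + 182)/3200) = 37263 - 1/(186*(1/3200)) = 37263 - 1/93/1600 = 37263 - 1*1600/93 = 37263 - 1600/93 = 3463859/93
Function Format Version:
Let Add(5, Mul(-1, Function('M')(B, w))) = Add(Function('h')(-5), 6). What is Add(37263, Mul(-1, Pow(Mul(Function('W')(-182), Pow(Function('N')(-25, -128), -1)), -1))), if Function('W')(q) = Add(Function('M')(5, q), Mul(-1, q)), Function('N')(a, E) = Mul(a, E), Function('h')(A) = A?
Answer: Rational(3463859, 93) ≈ 37246.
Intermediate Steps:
Function('N')(a, E) = Mul(E, a)
Function('M')(B, w) = 4 (Function('M')(B, w) = Add(5, Mul(-1, Add(-5, 6))) = Add(5, Mul(-1, 1)) = Add(5, -1) = 4)
Function('W')(q) = Add(4, Mul(-1, q))
Add(37263, Mul(-1, Pow(Mul(Function('W')(-182), Pow(Function('N')(-25, -128), -1)), -1))) = Add(37263, Mul(-1, Pow(Mul(Add(4, Mul(-1, -182)), Pow(Mul(-128, -25), -1)), -1))) = Add(37263, Mul(-1, Pow(Mul(Add(4, 182), Pow(3200, -1)), -1))) = Add(37263, Mul(-1, Pow(Mul(186, Rational(1, 3200)), -1))) = Add(37263, Mul(-1, Pow(Rational(93, 1600), -1))) = Add(37263, Mul(-1, Rational(1600, 93))) = Add(37263, Rational(-1600, 93)) = Rational(3463859, 93)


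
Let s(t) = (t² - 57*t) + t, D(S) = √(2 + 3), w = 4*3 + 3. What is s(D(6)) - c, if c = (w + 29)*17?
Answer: -743 - 56*√5 ≈ -868.22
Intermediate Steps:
w = 15 (w = 12 + 3 = 15)
D(S) = √5
c = 748 (c = (15 + 29)*17 = 44*17 = 748)
s(t) = t² - 56*t
s(D(6)) - c = √5*(-56 + √5) - 1*748 = √5*(-56 + √5) - 748 = -748 + √5*(-56 + √5)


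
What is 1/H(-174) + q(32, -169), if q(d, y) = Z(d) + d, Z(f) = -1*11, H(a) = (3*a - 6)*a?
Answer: 1929313/91872 ≈ 21.000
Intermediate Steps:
H(a) = a*(-6 + 3*a) (H(a) = (-6 + 3*a)*a = a*(-6 + 3*a))
Z(f) = -11
q(d, y) = -11 + d
1/H(-174) + q(32, -169) = 1/(3*(-174)*(-2 - 174)) + (-11 + 32) = 1/(3*(-174)*(-176)) + 21 = 1/91872 + 21 = 1929313/91872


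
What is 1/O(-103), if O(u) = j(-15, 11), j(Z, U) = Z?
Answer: -1/15 ≈ -0.066667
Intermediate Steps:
O(u) = -15
1/O(-103) = 1/(-15) = -1/15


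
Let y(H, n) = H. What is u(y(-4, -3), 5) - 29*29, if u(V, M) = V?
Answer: -845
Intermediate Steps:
u(y(-4, -3), 5) - 29*29 = -4 - 29*29 = -4 - 841 = -845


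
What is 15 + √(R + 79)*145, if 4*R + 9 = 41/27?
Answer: 15 + 1015*√510/18 ≈ 1288.4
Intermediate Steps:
R = -101/54 (R = -9/4 + (41/27)/4 = -9/4 + (41*(1/27))/4 = -9/4 + (¼)*(41/27) = -9/4 + 41/108 = -101/54 ≈ -1.8704)
15 + √(R + 79)*145 = 15 + √(-101/54 + 79)*145 = 15 + √(4165/54)*145 = 15 + (7*√510/18)*145 = 15 + 1015*√510/18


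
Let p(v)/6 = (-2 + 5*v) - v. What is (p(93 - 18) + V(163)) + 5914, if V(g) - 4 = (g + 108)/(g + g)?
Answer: 2512427/326 ≈ 7706.8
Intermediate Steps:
p(v) = -12 + 24*v (p(v) = 6*((-2 + 5*v) - v) = 6*(-2 + 4*v) = -12 + 24*v)
V(g) = 4 + (108 + g)/(2*g) (V(g) = 4 + (g + 108)/(g + g) = 4 + (108 + g)/((2*g)) = 4 + (108 + g)*(1/(2*g)) = 4 + (108 + g)/(2*g))
(p(93 - 18) + V(163)) + 5914 = ((-12 + 24*(93 - 18)) + (9/2 + 54/163)) + 5914 = ((-12 + 24*75) + (9/2 + 54*(1/163))) + 5914 = ((-12 + 1800) + (9/2 + 54/163)) + 5914 = (1788 + 1575/326) + 5914 = 584463/326 + 5914 = 2512427/326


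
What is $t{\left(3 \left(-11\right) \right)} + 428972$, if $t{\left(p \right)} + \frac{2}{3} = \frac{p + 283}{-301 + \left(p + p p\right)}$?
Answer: $\frac{194324164}{453} \approx 4.2897 \cdot 10^{5}$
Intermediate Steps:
$t{\left(p \right)} = - \frac{2}{3} + \frac{283 + p}{-301 + p + p^{2}}$ ($t{\left(p \right)} = - \frac{2}{3} + \frac{p + 283}{-301 + \left(p + p p\right)} = - \frac{2}{3} + \frac{283 + p}{-301 + \left(p + p^{2}\right)} = - \frac{2}{3} + \frac{283 + p}{-301 + p + p^{2}}$)
$t{\left(3 \left(-11\right) \right)} + 428972 = \frac{1451 + 3 \left(-11\right) - 2 \left(3 \left(-11\right)\right)^{2}}{3 \left(-301 + 3 \left(-11\right) + \left(3 \left(-11\right)\right)^{2}\right)} + 428972 = \frac{1451 - 33 - 2 \left(-33\right)^{2}}{3 \left(-301 - 33 + \left(-33\right)^{2}\right)} + 428972 = \frac{1451 - 33 - 2178}{3 \left(-301 - 33 + 1089\right)} + 428972 = \frac{1451 - 33 - 2178}{3 \cdot 755} + 428972 = \frac{1}{3} \cdot \frac{1}{755} \left(-760\right) + 428972 = - \frac{152}{453} + 428972 = \frac{194324164}{453}$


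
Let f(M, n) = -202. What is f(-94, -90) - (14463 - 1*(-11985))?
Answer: -26650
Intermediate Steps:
f(-94, -90) - (14463 - 1*(-11985)) = -202 - (14463 - 1*(-11985)) = -202 - (14463 + 11985) = -202 - 1*26448 = -202 - 26448 = -26650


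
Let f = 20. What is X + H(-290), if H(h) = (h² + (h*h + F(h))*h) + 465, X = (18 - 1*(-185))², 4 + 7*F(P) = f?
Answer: -169847222/7 ≈ -2.4264e+7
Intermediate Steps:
F(P) = 16/7 (F(P) = -4/7 + (⅐)*20 = -4/7 + 20/7 = 16/7)
X = 41209 (X = (18 + 185)² = 203² = 41209)
H(h) = 465 + h² + h*(16/7 + h²) (H(h) = (h² + (h*h + 16/7)*h) + 465 = (h² + (h² + 16/7)*h) + 465 = (h² + (16/7 + h²)*h) + 465 = (h² + h*(16/7 + h²)) + 465 = 465 + h² + h*(16/7 + h²))
X + H(-290) = 41209 + (465 + (-290)² + (-290)³ + (16/7)*(-290)) = 41209 + (465 + 84100 - 24389000 - 4640/7) = 41209 - 170135685/7 = -169847222/7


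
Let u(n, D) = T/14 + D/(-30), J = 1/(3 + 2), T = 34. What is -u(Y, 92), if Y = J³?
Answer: 67/105 ≈ 0.63809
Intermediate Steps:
J = ⅕ (J = 1/5 = ⅕ ≈ 0.20000)
Y = 1/125 (Y = (⅕)³ = 1/125 ≈ 0.0080000)
u(n, D) = 17/7 - D/30 (u(n, D) = 34/14 + D/(-30) = 34*(1/14) + D*(-1/30) = 17/7 - D/30)
-u(Y, 92) = -(17/7 - 1/30*92) = -(17/7 - 46/15) = -1*(-67/105) = 67/105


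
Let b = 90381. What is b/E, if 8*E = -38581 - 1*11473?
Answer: -361524/25027 ≈ -14.445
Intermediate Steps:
E = -25027/4 (E = (-38581 - 1*11473)/8 = (-38581 - 11473)/8 = (⅛)*(-50054) = -25027/4 ≈ -6256.8)
b/E = 90381/(-25027/4) = 90381*(-4/25027) = -361524/25027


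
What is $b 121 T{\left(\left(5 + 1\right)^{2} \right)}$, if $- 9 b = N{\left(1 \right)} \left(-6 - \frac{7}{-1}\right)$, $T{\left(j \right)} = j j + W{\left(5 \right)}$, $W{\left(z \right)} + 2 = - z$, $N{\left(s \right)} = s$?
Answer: $- \frac{155969}{9} \approx -17330.0$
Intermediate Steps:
$W{\left(z \right)} = -2 - z$
$T{\left(j \right)} = -7 + j^{2}$ ($T{\left(j \right)} = j j - 7 = j^{2} - 7 = -7 + j^{2}$)
$b = - \frac{1}{9}$ ($b = - \frac{1 \left(-6 - \frac{7}{-1}\right)}{9} = - \frac{1 \left(-6 - -7\right)}{9} = - \frac{1 \left(-6 + 7\right)}{9} = - \frac{1 \cdot 1}{9} = \left(- \frac{1}{9}\right) 1 = - \frac{1}{9} \approx -0.11111$)
$b 121 T{\left(\left(5 + 1\right)^{2} \right)} = \left(- \frac{1}{9}\right) 121 \left(-7 + \left(\left(5 + 1\right)^{2}\right)^{2}\right) = - \frac{121 \left(-7 + \left(6^{2}\right)^{2}\right)}{9} = - \frac{121 \left(-7 + 36^{2}\right)}{9} = - \frac{121 \left(-7 + 1296\right)}{9} = \left(- \frac{121}{9}\right) 1289 = - \frac{155969}{9}$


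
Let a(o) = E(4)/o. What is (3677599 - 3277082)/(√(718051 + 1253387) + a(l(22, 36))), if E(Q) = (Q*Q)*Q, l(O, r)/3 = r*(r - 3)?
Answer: -2854885176/782543585311 + 317962836477*√1971438/1565087170622 ≈ 285.25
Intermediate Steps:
l(O, r) = 3*r*(-3 + r) (l(O, r) = 3*(r*(r - 3)) = 3*(r*(-3 + r)) = 3*r*(-3 + r))
E(Q) = Q³ (E(Q) = Q²*Q = Q³)
a(o) = 64/o (a(o) = 4³/o = 64/o)
(3677599 - 3277082)/(√(718051 + 1253387) + a(l(22, 36))) = (3677599 - 3277082)/(√(718051 + 1253387) + 64/((3*36*(-3 + 36)))) = 400517/(√1971438 + 64/((3*36*33))) = 400517/(√1971438 + 64/3564) = 400517/(√1971438 + 64*(1/3564)) = 400517/(√1971438 + 16/891) = 400517/(16/891 + √1971438)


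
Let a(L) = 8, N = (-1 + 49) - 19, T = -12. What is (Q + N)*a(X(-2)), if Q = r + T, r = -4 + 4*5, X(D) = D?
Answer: 264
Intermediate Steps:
N = 29 (N = 48 - 19 = 29)
r = 16 (r = -4 + 20 = 16)
Q = 4 (Q = 16 - 12 = 4)
(Q + N)*a(X(-2)) = (4 + 29)*8 = 33*8 = 264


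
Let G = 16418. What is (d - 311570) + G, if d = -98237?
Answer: -393389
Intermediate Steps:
(d - 311570) + G = (-98237 - 311570) + 16418 = -409807 + 16418 = -393389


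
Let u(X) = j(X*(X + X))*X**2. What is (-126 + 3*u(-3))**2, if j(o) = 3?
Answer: 2025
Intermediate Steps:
u(X) = 3*X**2
(-126 + 3*u(-3))**2 = (-126 + 3*(3*(-3)**2))**2 = (-126 + 3*(3*9))**2 = (-126 + 3*27)**2 = (-126 + 81)**2 = (-45)**2 = 2025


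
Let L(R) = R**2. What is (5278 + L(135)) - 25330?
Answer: -1827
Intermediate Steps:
(5278 + L(135)) - 25330 = (5278 + 135**2) - 25330 = (5278 + 18225) - 25330 = 23503 - 25330 = -1827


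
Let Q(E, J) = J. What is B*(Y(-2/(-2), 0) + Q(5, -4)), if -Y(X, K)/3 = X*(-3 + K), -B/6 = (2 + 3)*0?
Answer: 0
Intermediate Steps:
B = 0 (B = -6*(2 + 3)*0 = -30*0 = -6*0 = 0)
Y(X, K) = -3*X*(-3 + K)
B*(Y(-2/(-2), 0) + Q(5, -4)) = 0*(3*(-2/(-2))*(3 - 1*0) - 4) = 0*(3*(-2*(-½))*(3 + 0) - 4) = 0*(3*1*3 - 4) = 0*(9 - 4) = 0*5 = 0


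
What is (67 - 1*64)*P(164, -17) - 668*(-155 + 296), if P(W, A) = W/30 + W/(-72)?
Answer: -2825353/30 ≈ -94178.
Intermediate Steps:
P(W, A) = 7*W/360 (P(W, A) = W*(1/30) + W*(-1/72) = W/30 - W/72 = 7*W/360)
(67 - 1*64)*P(164, -17) - 668*(-155 + 296) = (67 - 1*64)*((7/360)*164) - 668*(-155 + 296) = (67 - 64)*(287/90) - 668*141 = 3*(287/90) - 94188 = 287/30 - 94188 = -2825353/30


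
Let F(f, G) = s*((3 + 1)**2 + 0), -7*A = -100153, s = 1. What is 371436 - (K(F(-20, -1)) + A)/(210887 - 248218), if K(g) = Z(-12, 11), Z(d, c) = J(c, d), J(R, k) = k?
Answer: 97062641281/261317 ≈ 3.7144e+5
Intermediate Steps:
A = 100153/7 (A = -1/7*(-100153) = 100153/7 ≈ 14308.)
F(f, G) = 16 (F(f, G) = 1*((3 + 1)**2 + 0) = 1*(4**2 + 0) = 1*(16 + 0) = 1*16 = 16)
Z(d, c) = d
K(g) = -12
371436 - (K(F(-20, -1)) + A)/(210887 - 248218) = 371436 - (-12 + 100153/7)/(210887 - 248218) = 371436 - 100069/(7*(-37331)) = 371436 - 100069*(-1)/(7*37331) = 371436 - 1*(-100069/261317) = 371436 + 100069/261317 = 97062641281/261317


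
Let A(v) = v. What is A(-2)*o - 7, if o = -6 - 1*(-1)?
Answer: 3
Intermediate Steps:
o = -5 (o = -6 + 1 = -5)
A(-2)*o - 7 = -2*(-5) - 7 = 10 - 7 = 3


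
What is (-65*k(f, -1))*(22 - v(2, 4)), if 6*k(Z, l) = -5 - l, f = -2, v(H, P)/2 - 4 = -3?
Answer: 2600/3 ≈ 866.67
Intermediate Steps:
v(H, P) = 2 (v(H, P) = 8 + 2*(-3) = 8 - 6 = 2)
k(Z, l) = -⅚ - l/6 (k(Z, l) = (-5 - l)/6 = -⅚ - l/6)
(-65*k(f, -1))*(22 - v(2, 4)) = (-65*(-⅚ - ⅙*(-1)))*(22 - 1*2) = (-65*(-⅚ + ⅙))*(22 - 2) = -65*(-⅔)*20 = (130/3)*20 = 2600/3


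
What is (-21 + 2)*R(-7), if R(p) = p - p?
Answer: 0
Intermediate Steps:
R(p) = 0
(-21 + 2)*R(-7) = (-21 + 2)*0 = -19*0 = 0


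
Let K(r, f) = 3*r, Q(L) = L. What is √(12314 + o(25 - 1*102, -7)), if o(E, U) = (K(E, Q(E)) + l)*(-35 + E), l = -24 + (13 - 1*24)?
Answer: √42106 ≈ 205.20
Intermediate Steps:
l = -35 (l = -24 + (13 - 24) = -24 - 11 = -35)
o(E, U) = (-35 + E)*(-35 + 3*E) (o(E, U) = (3*E - 35)*(-35 + E) = (-35 + 3*E)*(-35 + E) = (-35 + E)*(-35 + 3*E))
√(12314 + o(25 - 1*102, -7)) = √(12314 + (1225 - 140*(25 - 1*102) + 3*(25 - 1*102)²)) = √(12314 + (1225 - 140*(25 - 102) + 3*(25 - 102)²)) = √(12314 + (1225 - 140*(-77) + 3*(-77)²)) = √(12314 + (1225 + 10780 + 3*5929)) = √(12314 + (1225 + 10780 + 17787)) = √(12314 + 29792) = √42106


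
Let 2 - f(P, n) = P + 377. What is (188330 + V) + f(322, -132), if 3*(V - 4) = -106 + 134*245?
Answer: 198545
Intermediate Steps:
V = 10912 (V = 4 + (-106 + 134*245)/3 = 4 + (-106 + 32830)/3 = 4 + (⅓)*32724 = 4 + 10908 = 10912)
f(P, n) = -375 - P (f(P, n) = 2 - (P + 377) = 2 - (377 + P) = 2 + (-377 - P) = -375 - P)
(188330 + V) + f(322, -132) = (188330 + 10912) + (-375 - 1*322) = 199242 + (-375 - 322) = 199242 - 697 = 198545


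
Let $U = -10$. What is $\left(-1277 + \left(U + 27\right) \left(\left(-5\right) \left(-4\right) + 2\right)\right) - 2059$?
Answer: $-2962$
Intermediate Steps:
$\left(-1277 + \left(U + 27\right) \left(\left(-5\right) \left(-4\right) + 2\right)\right) - 2059 = \left(-1277 + \left(-10 + 27\right) \left(\left(-5\right) \left(-4\right) + 2\right)\right) - 2059 = \left(-1277 + 17 \left(20 + 2\right)\right) - 2059 = \left(-1277 + 17 \cdot 22\right) - 2059 = \left(-1277 + 374\right) - 2059 = -903 - 2059 = -2962$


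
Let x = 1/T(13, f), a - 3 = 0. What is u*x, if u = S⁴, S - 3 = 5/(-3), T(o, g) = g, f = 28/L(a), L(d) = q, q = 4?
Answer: 256/567 ≈ 0.45150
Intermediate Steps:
a = 3 (a = 3 + 0 = 3)
L(d) = 4
f = 7 (f = 28/4 = 28*(¼) = 7)
S = 4/3 (S = 3 + 5/(-3) = 3 + 5*(-⅓) = 3 - 5/3 = 4/3 ≈ 1.3333)
x = ⅐ (x = 1/7 = ⅐ ≈ 0.14286)
u = 256/81 (u = (4/3)⁴ = 256/81 ≈ 3.1605)
u*x = (256/81)*(⅐) = 256/567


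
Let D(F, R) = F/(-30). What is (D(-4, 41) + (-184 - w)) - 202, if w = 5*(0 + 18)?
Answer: -7138/15 ≈ -475.87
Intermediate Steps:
D(F, R) = -F/30 (D(F, R) = F*(-1/30) = -F/30)
w = 90 (w = 5*18 = 90)
(D(-4, 41) + (-184 - w)) - 202 = (-1/30*(-4) + (-184 - 1*90)) - 202 = (2/15 + (-184 - 90)) - 202 = (2/15 - 274) - 202 = -4108/15 - 202 = -7138/15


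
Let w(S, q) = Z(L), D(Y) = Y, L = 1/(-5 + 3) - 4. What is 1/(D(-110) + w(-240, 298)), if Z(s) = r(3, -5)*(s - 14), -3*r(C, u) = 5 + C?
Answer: -3/182 ≈ -0.016484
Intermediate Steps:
r(C, u) = -5/3 - C/3 (r(C, u) = -(5 + C)/3 = -5/3 - C/3)
L = -9/2 (L = 1/(-2) - 4 = -1/2 - 4 = -9/2 ≈ -4.5000)
Z(s) = 112/3 - 8*s/3 (Z(s) = (-5/3 - 1/3*3)*(s - 14) = (-5/3 - 1)*(-14 + s) = -8*(-14 + s)/3 = 112/3 - 8*s/3)
w(S, q) = 148/3 (w(S, q) = 112/3 - 8/3*(-9/2) = 112/3 + 12 = 148/3)
1/(D(-110) + w(-240, 298)) = 1/(-110 + 148/3) = 1/(-182/3) = -3/182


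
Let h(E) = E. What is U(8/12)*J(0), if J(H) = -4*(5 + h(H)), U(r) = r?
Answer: -40/3 ≈ -13.333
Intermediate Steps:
J(H) = -20 - 4*H (J(H) = -4*(5 + H) = -20 - 4*H)
U(8/12)*J(0) = (8/12)*(-20 - 4*0) = (8*(1/12))*(-20 + 0) = (⅔)*(-20) = -40/3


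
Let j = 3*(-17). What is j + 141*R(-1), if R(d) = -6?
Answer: -897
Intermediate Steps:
j = -51
j + 141*R(-1) = -51 + 141*(-6) = -51 - 846 = -897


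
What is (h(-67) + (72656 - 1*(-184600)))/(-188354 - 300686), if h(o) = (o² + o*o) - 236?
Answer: -132999/244520 ≈ -0.54392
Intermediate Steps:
h(o) = -236 + 2*o² (h(o) = (o² + o²) - 236 = 2*o² - 236 = -236 + 2*o²)
(h(-67) + (72656 - 1*(-184600)))/(-188354 - 300686) = ((-236 + 2*(-67)²) + (72656 - 1*(-184600)))/(-188354 - 300686) = ((-236 + 2*4489) + (72656 + 184600))/(-489040) = ((-236 + 8978) + 257256)*(-1/489040) = (8742 + 257256)*(-1/489040) = 265998*(-1/489040) = -132999/244520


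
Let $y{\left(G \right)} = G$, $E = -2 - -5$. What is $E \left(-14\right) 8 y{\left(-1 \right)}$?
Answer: $336$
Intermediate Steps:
$E = 3$ ($E = -2 + 5 = 3$)
$E \left(-14\right) 8 y{\left(-1 \right)} = 3 \left(-14\right) 8 \left(-1\right) = \left(-42\right) 8 \left(-1\right) = \left(-336\right) \left(-1\right) = 336$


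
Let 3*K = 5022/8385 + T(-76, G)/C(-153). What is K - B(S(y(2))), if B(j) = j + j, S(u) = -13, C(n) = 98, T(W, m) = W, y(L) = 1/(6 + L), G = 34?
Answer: 10658306/410865 ≈ 25.941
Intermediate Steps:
K = -24184/410865 (K = (5022/8385 - 76/98)/3 = (5022*(1/8385) - 76*1/98)/3 = (1674/2795 - 38/49)/3 = (⅓)*(-24184/136955) = -24184/410865 ≈ -0.058861)
B(j) = 2*j
K - B(S(y(2))) = -24184/410865 - 2*(-13) = -24184/410865 - 1*(-26) = -24184/410865 + 26 = 10658306/410865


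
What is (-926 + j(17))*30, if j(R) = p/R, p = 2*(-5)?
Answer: -472560/17 ≈ -27798.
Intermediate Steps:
p = -10
j(R) = -10/R
(-926 + j(17))*30 = (-926 - 10/17)*30 = -15752/17*30 = -472560/17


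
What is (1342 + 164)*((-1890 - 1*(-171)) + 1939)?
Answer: 331320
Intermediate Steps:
(1342 + 164)*((-1890 - 1*(-171)) + 1939) = 1506*((-1890 + 171) + 1939) = 1506*(-1719 + 1939) = 1506*220 = 331320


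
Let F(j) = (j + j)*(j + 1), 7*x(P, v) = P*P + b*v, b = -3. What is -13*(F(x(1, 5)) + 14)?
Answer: -234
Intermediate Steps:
x(P, v) = -3*v/7 + P**2/7 (x(P, v) = (P*P - 3*v)/7 = (P**2 - 3*v)/7 = -3*v/7 + P**2/7)
F(j) = 2*j*(1 + j) (F(j) = (2*j)*(1 + j) = 2*j*(1 + j))
-13*(F(x(1, 5)) + 14) = -13*(2*(-3/7*5 + (1/7)*1**2)*(1 + (-3/7*5 + (1/7)*1**2)) + 14) = -13*(2*(-15/7 + (1/7)*1)*(1 + (-15/7 + (1/7)*1)) + 14) = -13*(2*(-15/7 + 1/7)*(1 + (-15/7 + 1/7)) + 14) = -13*(2*(-2)*(1 - 2) + 14) = -13*(2*(-2)*(-1) + 14) = -13*(4 + 14) = -13*18 = -234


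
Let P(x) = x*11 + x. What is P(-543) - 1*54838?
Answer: -61354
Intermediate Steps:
P(x) = 12*x (P(x) = 11*x + x = 12*x)
P(-543) - 1*54838 = 12*(-543) - 1*54838 = -6516 - 54838 = -61354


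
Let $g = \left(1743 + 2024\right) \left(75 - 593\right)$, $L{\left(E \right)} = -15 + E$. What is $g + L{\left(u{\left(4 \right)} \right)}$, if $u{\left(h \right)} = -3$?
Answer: $-1951324$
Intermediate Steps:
$g = -1951306$ ($g = 3767 \left(-518\right) = -1951306$)
$g + L{\left(u{\left(4 \right)} \right)} = -1951306 - 18 = -1951324$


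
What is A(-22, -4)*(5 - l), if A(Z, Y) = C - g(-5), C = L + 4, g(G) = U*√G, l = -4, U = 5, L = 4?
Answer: 72 - 45*I*√5 ≈ 72.0 - 100.62*I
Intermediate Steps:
g(G) = 5*√G
C = 8 (C = 4 + 4 = 8)
A(Z, Y) = 8 - 5*I*√5 (A(Z, Y) = 8 - 5*√(-5) = 8 - 5*I*√5)
A(-22, -4)*(5 - l) = (8 - 5*I*√5)*(5 - 1*(-4)) = (8 - 5*I*√5)*(5 + 4) = (8 - 5*I*√5)*9 = 72 - 45*I*√5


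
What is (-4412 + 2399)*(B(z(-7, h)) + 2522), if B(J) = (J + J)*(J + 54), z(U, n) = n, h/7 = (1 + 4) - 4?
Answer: -6795888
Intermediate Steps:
h = 7 (h = 7*((1 + 4) - 4) = 7*(5 - 4) = 7*1 = 7)
B(J) = 2*J*(54 + J) (B(J) = (2*J)*(54 + J) = 2*J*(54 + J))
(-4412 + 2399)*(B(z(-7, h)) + 2522) = (-4412 + 2399)*(2*7*(54 + 7) + 2522) = -2013*(2*7*61 + 2522) = -2013*(854 + 2522) = -2013*3376 = -6795888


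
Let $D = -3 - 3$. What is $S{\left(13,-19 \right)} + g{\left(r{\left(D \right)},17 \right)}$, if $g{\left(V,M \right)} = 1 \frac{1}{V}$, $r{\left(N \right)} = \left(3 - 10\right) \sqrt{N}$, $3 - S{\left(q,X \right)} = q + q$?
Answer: $-23 + \frac{i \sqrt{6}}{42} \approx -23.0 + 0.058321 i$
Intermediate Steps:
$S{\left(q,X \right)} = 3 - 2 q$ ($S{\left(q,X \right)} = 3 - \left(q + q\right) = 3 - 2 q$)
$D = -6$
$r{\left(N \right)} = - 7 \sqrt{N}$ ($r{\left(N \right)} = \left(3 - 10\right) \sqrt{N} = - 7 \sqrt{N}$)
$g{\left(V,M \right)} = \frac{1}{V}$
$S{\left(13,-19 \right)} + g{\left(r{\left(D \right)},17 \right)} = \left(3 - 26\right) + \frac{1}{\left(-7\right) \sqrt{-6}} = \left(3 - 26\right) + \frac{1}{\left(-7\right) i \sqrt{6}} = -23 + \frac{1}{\left(-7\right) i \sqrt{6}} = -23 + \frac{i \sqrt{6}}{42}$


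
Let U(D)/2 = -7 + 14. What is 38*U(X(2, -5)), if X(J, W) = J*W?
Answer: 532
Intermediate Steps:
U(D) = 14 (U(D) = 2*(-7 + 14) = 2*7 = 14)
38*U(X(2, -5)) = 38*14 = 532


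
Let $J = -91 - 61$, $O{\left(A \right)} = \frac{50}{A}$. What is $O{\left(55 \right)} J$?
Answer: $- \frac{1520}{11} \approx -138.18$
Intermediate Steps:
$J = -152$ ($J = -91 - 61 = -152$)
$O{\left(55 \right)} J = \frac{50}{55} \left(-152\right) = 50 \cdot \frac{1}{55} \left(-152\right) = \frac{10}{11} \left(-152\right) = - \frac{1520}{11}$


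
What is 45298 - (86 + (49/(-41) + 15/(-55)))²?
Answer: 7760219122/203401 ≈ 38152.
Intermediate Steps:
45298 - (86 + (49/(-41) + 15/(-55)))² = 45298 - (86 + (49*(-1/41) + 15*(-1/55)))² = 45298 - (86 + (-49/41 - 3/11))² = 45298 - (86 - 662/451)² = 45298 - (38124/451)² = 45298 - 1*1453439376/203401 = 45298 - 1453439376/203401 = 7760219122/203401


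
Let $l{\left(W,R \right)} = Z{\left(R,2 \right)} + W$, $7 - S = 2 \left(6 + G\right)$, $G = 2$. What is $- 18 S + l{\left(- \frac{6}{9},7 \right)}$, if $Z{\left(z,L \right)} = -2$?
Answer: $\frac{478}{3} \approx 159.33$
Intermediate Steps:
$S = -9$ ($S = 7 - 2 \left(6 + 2\right) = 7 - 2 \cdot 8 = 7 - 16 = -9$)
$l{\left(W,R \right)} = -2 + W$
$- 18 S + l{\left(- \frac{6}{9},7 \right)} = \left(-18\right) \left(-9\right) - \left(2 + \frac{6}{9}\right) = 162 - \frac{8}{3} = \frac{478}{3}$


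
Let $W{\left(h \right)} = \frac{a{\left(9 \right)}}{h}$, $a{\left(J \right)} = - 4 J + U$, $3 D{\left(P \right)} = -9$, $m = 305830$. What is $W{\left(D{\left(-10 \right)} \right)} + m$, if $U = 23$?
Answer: $\frac{917503}{3} \approx 3.0583 \cdot 10^{5}$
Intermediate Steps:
$D{\left(P \right)} = -3$ ($D{\left(P \right)} = \frac{1}{3} \left(-9\right) = -3$)
$a{\left(J \right)} = 23 - 4 J$ ($a{\left(J \right)} = - 4 J + 23 = 23 - 4 J$)
$W{\left(h \right)} = - \frac{13}{h}$ ($W{\left(h \right)} = \frac{23 - 36}{h} = - \frac{13}{h}$)
$W{\left(D{\left(-10 \right)} \right)} + m = - \frac{13}{-3} + 305830 = \left(-13\right) \left(- \frac{1}{3}\right) + 305830 = \frac{13}{3} + 305830 = \frac{917503}{3}$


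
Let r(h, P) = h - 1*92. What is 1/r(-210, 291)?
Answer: -1/302 ≈ -0.0033113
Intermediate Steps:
r(h, P) = -92 + h (r(h, P) = h - 92 = -92 + h)
1/r(-210, 291) = 1/(-92 - 210) = 1/(-302) = -1/302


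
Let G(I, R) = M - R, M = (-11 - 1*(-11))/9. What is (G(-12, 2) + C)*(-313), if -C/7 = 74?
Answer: 162760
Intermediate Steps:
C = -518 (C = -7*74 = -518)
M = 0 (M = (-11 + 11)*(⅑) = 0*(⅑) = 0)
G(I, R) = -R (G(I, R) = 0 - R = -R)
(G(-12, 2) + C)*(-313) = (-1*2 - 518)*(-313) = (-2 - 518)*(-313) = -520*(-313) = 162760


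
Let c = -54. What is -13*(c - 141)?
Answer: 2535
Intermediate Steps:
-13*(c - 141) = -13*(-54 - 141) = -13*(-195) = 2535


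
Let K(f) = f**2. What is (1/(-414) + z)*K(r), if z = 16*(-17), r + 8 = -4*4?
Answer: -3603488/23 ≈ -1.5667e+5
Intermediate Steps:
r = -24 (r = -8 - 4*4 = -8 - 16 = -24)
z = -272
(1/(-414) + z)*K(r) = (1/(-414) - 272)*(-24)**2 = (-1/414 - 272)*576 = -112609/414*576 = -3603488/23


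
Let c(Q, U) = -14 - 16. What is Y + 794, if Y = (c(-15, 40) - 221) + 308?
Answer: 851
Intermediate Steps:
c(Q, U) = -30
Y = 57 (Y = (-30 - 221) + 308 = -251 + 308 = 57)
Y + 794 = 57 + 794 = 851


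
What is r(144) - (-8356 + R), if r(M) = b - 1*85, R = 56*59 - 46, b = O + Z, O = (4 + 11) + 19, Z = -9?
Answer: 5038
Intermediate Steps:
O = 34 (O = 15 + 19 = 34)
b = 25 (b = 34 - 9 = 25)
R = 3258 (R = 3304 - 46 = 3258)
r(M) = -60 (r(M) = 25 - 1*85 = 25 - 85 = -60)
r(144) - (-8356 + R) = -60 - (-8356 + 3258) = -60 - 1*(-5098) = -60 + 5098 = 5038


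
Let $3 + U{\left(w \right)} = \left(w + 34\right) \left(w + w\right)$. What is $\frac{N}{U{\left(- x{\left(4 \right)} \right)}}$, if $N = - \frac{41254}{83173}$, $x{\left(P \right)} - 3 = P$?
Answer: $\frac{41254}{31688913} \approx 0.0013018$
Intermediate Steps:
$x{\left(P \right)} = 3 + P$
$N = - \frac{41254}{83173}$ ($N = \left(-41254\right) \frac{1}{83173} = - \frac{41254}{83173} \approx -0.496$)
$U{\left(w \right)} = -3 + 2 w \left(34 + w\right)$ ($U{\left(w \right)} = -3 + \left(w + 34\right) \left(w + w\right) = -3 + \left(34 + w\right) 2 w = -3 + 2 w \left(34 + w\right)$)
$\frac{N}{U{\left(- x{\left(4 \right)} \right)}} = - \frac{41254}{83173 \left(-3 + 2 \left(- (3 + 4)\right)^{2} + 68 \left(- (3 + 4)\right)\right)} = - \frac{41254}{83173 \left(-3 + 2 \left(\left(-1\right) 7\right)^{2} + 68 \left(\left(-1\right) 7\right)\right)} = - \frac{41254}{83173 \left(-3 + 2 \left(-7\right)^{2} + 68 \left(-7\right)\right)} = - \frac{41254}{83173 \left(-3 + 2 \cdot 49 - 476\right)} = - \frac{41254}{83173 \left(-3 + 98 - 476\right)} = - \frac{41254}{83173 \left(-381\right)} = \left(- \frac{41254}{83173}\right) \left(- \frac{1}{381}\right) = \frac{41254}{31688913}$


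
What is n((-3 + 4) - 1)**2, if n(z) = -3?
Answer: 9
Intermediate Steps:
n((-3 + 4) - 1)**2 = (-3)**2 = 9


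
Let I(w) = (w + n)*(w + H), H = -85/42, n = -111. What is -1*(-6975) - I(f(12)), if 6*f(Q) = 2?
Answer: 427639/63 ≈ 6787.9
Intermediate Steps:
f(Q) = 1/3 (f(Q) = (1/6)*2 = 1/3)
H = -85/42 (H = -85*1/42 = -85/42 ≈ -2.0238)
I(w) = (-111 + w)*(-85/42 + w) (I(w) = (w - 111)*(w - 85/42) = (-111 + w)*(-85/42 + w))
-1*(-6975) - I(f(12)) = -1*(-6975) - (3145/14 + (1/3)**2 - 4747/42*1/3) = 6975 - (3145/14 + 1/9 - 4747/126) = 6975 - 1*11786/63 = 6975 - 11786/63 = 427639/63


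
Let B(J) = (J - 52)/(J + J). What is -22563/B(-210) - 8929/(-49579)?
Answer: -234915535471/6494849 ≈ -36170.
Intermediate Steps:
B(J) = (-52 + J)/(2*J) (B(J) = (-52 + J)/((2*J)) = (-52 + J)*(1/(2*J)) = (-52 + J)/(2*J))
-22563/B(-210) - 8929/(-49579) = -22563*(-420/(-52 - 210)) - 8929/(-49579) = -22563/((½)*(-1/210)*(-262)) - 8929*(-1/49579) = -22563/131/210 + 8929/49579 = -22563*210/131 + 8929/49579 = -4738230/131 + 8929/49579 = -234915535471/6494849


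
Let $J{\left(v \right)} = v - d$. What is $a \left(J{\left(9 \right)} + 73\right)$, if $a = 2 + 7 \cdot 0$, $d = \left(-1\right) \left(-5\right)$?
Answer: $154$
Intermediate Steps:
$d = 5$
$a = 2$ ($a = 2 + 0 = 2$)
$J{\left(v \right)} = -5 + v$ ($J{\left(v \right)} = v - 5 = -5 + v$)
$a \left(J{\left(9 \right)} + 73\right) = 2 \left(\left(-5 + 9\right) + 73\right) = 2 \left(4 + 73\right) = 2 \cdot 77 = 154$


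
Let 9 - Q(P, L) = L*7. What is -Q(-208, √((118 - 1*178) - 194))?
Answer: -9 + 7*I*√254 ≈ -9.0 + 111.56*I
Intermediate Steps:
Q(P, L) = 9 - 7*L (Q(P, L) = 9 - L*7 = 9 - 7*L)
-Q(-208, √((118 - 1*178) - 194)) = -(9 - 7*√((118 - 1*178) - 194)) = -(9 - 7*√((118 - 178) - 194)) = -(9 - 7*√(-60 - 194)) = -(9 - 7*I*√254) = -9 + 7*I*√254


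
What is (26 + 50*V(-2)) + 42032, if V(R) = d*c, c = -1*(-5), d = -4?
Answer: 41058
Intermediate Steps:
c = 5
V(R) = -20 (V(R) = -4*5 = -20)
(26 + 50*V(-2)) + 42032 = (26 + 50*(-20)) + 42032 = (26 - 1000) + 42032 = -974 + 42032 = 41058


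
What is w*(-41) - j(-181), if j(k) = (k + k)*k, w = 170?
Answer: -72492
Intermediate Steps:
j(k) = 2*k**2 (j(k) = (2*k)*k = 2*k**2)
w*(-41) - j(-181) = 170*(-41) - 2*(-181)**2 = -6970 - 2*32761 = -6970 - 1*65522 = -6970 - 65522 = -72492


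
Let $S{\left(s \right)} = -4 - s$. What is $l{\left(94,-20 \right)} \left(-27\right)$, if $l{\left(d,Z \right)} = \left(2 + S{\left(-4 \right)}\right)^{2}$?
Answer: $-108$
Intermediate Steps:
$l{\left(d,Z \right)} = 4$ ($l{\left(d,Z \right)} = \left(2 - 0\right)^{2} = \left(2 + \left(-4 + 4\right)\right)^{2} = \left(2 + 0\right)^{2} = 2^{2} = 4$)
$l{\left(94,-20 \right)} \left(-27\right) = 4 \left(-27\right) = -108$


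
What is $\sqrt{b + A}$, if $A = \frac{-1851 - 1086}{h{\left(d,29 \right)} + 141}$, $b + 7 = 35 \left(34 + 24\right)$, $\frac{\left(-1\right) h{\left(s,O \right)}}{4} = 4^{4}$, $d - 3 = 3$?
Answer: $\frac{\sqrt{1579904218}}{883} \approx 45.015$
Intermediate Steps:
$d = 6$ ($d = 3 + 3 = 6$)
$h{\left(s,O \right)} = -1024$ ($h{\left(s,O \right)} = - 4 \cdot 4^{4} = \left(-4\right) 256 = -1024$)
$b = 2023$ ($b = -7 + 35 \left(34 + 24\right) = -7 + 35 \cdot 58 = -7 + 2030 = 2023$)
$A = \frac{2937}{883}$ ($A = \frac{-1851 - 1086}{-1024 + 141} = - \frac{2937}{-883} = \left(-2937\right) \left(- \frac{1}{883}\right) = \frac{2937}{883} \approx 3.3262$)
$\sqrt{b + A} = \sqrt{2023 + \frac{2937}{883}} = \sqrt{\frac{1789246}{883}} = \frac{\sqrt{1579904218}}{883}$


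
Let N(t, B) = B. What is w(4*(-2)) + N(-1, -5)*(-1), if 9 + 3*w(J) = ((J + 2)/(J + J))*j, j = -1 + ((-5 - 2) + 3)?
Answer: 11/8 ≈ 1.3750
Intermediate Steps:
j = -5 (j = -1 + (-7 + 3) = -1 - 4 = -5)
w(J) = -3 - 5*(2 + J)/(6*J) (w(J) = -3 + (((J + 2)/(J + J))*(-5))/3 = -3 + (((2 + J)/((2*J)))*(-5))/3 = -3 + (((2 + J)*(1/(2*J)))*(-5))/3 = -3 + (((2 + J)/(2*J))*(-5))/3 = -3 + (-5*(2 + J)/(2*J))/3 = -3 - 5*(2 + J)/(6*J))
w(4*(-2)) + N(-1, -5)*(-1) = (-10 - 92*(-2))/(6*((4*(-2)))) - 5*(-1) = (⅙)*(-10 - 23*(-8))/(-8) + 5 = (⅙)*(-⅛)*(-10 + 184) + 5 = (⅙)*(-⅛)*174 + 5 = -29/8 + 5 = 11/8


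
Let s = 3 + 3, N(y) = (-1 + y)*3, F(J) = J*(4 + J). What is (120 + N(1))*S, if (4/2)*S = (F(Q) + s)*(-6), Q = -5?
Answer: -3960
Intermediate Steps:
N(y) = -3 + 3*y
s = 6
S = -33 (S = ((-5*(4 - 5) + 6)*(-6))/2 = ((-5*(-1) + 6)*(-6))/2 = ((5 + 6)*(-6))/2 = (11*(-6))/2 = (½)*(-66) = -33)
(120 + N(1))*S = (120 + (-3 + 3*1))*(-33) = (120 + (-3 + 3))*(-33) = (120 + 0)*(-33) = 120*(-33) = -3960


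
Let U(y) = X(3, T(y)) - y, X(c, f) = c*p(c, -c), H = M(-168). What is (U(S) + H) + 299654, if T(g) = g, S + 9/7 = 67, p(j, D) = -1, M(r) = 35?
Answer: 2097342/7 ≈ 2.9962e+5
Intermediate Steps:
S = 460/7 (S = -9/7 + 67 = 460/7 ≈ 65.714)
H = 35
X(c, f) = -c (X(c, f) = c*(-1) = -c)
U(y) = -3 - y (U(y) = -1*3 - y = -3 - y)
(U(S) + H) + 299654 = ((-3 - 1*460/7) + 35) + 299654 = ((-3 - 460/7) + 35) + 299654 = (-481/7 + 35) + 299654 = -236/7 + 299654 = 2097342/7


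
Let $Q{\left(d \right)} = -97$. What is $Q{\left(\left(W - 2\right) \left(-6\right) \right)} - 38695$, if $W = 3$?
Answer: $-38792$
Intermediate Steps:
$Q{\left(\left(W - 2\right) \left(-6\right) \right)} - 38695 = -97 - 38695 = -38792$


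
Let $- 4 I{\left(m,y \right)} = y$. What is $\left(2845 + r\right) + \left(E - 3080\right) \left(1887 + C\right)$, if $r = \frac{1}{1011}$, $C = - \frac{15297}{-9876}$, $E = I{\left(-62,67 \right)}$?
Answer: $- \frac{77820503598743}{13312848} \approx -5.8455 \cdot 10^{6}$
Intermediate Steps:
$I{\left(m,y \right)} = - \frac{y}{4}$
$E = - \frac{67}{4}$ ($E = \left(- \frac{1}{4}\right) 67 = - \frac{67}{4} \approx -16.75$)
$C = \frac{5099}{3292}$ ($C = \left(-15297\right) \left(- \frac{1}{9876}\right) = \frac{5099}{3292} \approx 1.5489$)
$r = \frac{1}{1011} \approx 0.00098912$
$\left(2845 + r\right) + \left(E - 3080\right) \left(1887 + C\right) = \left(2845 + \frac{1}{1011}\right) + \left(- \frac{67}{4} - 3080\right) \left(1887 + \frac{5099}{3292}\right) = \frac{2876296}{1011} - \frac{77011254861}{13168} = - \frac{77820503598743}{13312848}$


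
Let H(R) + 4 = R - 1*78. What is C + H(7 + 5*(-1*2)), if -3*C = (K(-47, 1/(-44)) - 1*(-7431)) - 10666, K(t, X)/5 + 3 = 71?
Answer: 880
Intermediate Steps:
K(t, X) = 340 (K(t, X) = -15 + 5*71 = -15 + 355 = 340)
H(R) = -82 + R (H(R) = -4 + (R - 1*78) = -4 + (R - 78) = -4 + (-78 + R) = -82 + R)
C = 965 (C = -((340 - 1*(-7431)) - 10666)/3 = -((340 + 7431) - 10666)/3 = -(7771 - 10666)/3 = -⅓*(-2895) = 965)
C + H(7 + 5*(-1*2)) = 965 + (-82 + (7 + 5*(-1*2))) = 965 + (-82 + (7 + 5*(-2))) = 965 + (-82 + (7 - 10)) = 965 + (-82 - 3) = 965 - 85 = 880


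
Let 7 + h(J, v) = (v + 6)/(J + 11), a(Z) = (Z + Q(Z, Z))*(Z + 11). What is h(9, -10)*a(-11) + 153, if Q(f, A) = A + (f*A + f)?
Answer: 153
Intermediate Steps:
Q(f, A) = A + f + A*f (Q(f, A) = A + (A*f + f) = A + (f + A*f) = A + f + A*f)
a(Z) = (11 + Z)*(Z² + 3*Z) (a(Z) = (Z + (Z + Z + Z*Z))*(Z + 11) = (Z + (Z + Z + Z²))*(11 + Z) = (Z + (Z² + 2*Z))*(11 + Z) = (Z² + 3*Z)*(11 + Z) = (11 + Z)*(Z² + 3*Z))
h(J, v) = -7 + (6 + v)/(11 + J) (h(J, v) = -7 + (v + 6)/(J + 11) = -7 + (6 + v)/(11 + J))
h(9, -10)*a(-11) + 153 = ((-71 - 10 - 7*9)/(11 + 9))*(-11*(33 + (-11)² + 14*(-11))) + 153 = ((-71 - 10 - 63)/20)*(-11*(33 + 121 - 154)) + 153 = ((1/20)*(-144))*(-11*0) + 153 = -36/5*0 + 153 = 0 + 153 = 153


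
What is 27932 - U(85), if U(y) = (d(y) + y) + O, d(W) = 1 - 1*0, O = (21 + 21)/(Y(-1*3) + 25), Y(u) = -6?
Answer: 529032/19 ≈ 27844.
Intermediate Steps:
O = 42/19 (O = (21 + 21)/(-6 + 25) = 42/19 ≈ 2.2105)
d(W) = 1 (d(W) = 1 + 0 = 1)
U(y) = 61/19 + y (U(y) = (1 + y) + 42/19 = 61/19 + y)
27932 - U(85) = 27932 - (61/19 + 85) = 27932 - 1*1676/19 = 27932 - 1676/19 = 529032/19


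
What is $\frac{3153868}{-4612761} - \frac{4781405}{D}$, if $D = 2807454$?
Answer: $- \frac{10303272613759}{4316704773498} \approx -2.3868$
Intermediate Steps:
$\frac{3153868}{-4612761} - \frac{4781405}{D} = \frac{3153868}{-4612761} - \frac{4781405}{2807454} = 3153868 \left(- \frac{1}{4612761}\right) - \frac{4781405}{2807454} = - \frac{3153868}{4612761} - \frac{4781405}{2807454} = - \frac{10303272613759}{4316704773498}$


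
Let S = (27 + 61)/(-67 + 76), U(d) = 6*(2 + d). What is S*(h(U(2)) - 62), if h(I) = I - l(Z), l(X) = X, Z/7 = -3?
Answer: -1496/9 ≈ -166.22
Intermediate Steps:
Z = -21 (Z = 7*(-3) = -21)
U(d) = 12 + 6*d
h(I) = 21 + I (h(I) = I - 1*(-21) = I + 21 = 21 + I)
S = 88/9 ≈ 9.7778
S*(h(U(2)) - 62) = 88*((21 + (12 + 6*2)) - 62)/9 = 88*((21 + (12 + 12)) - 62)/9 = 88*((21 + 24) - 62)/9 = 88*(45 - 62)/9 = (88/9)*(-17) = -1496/9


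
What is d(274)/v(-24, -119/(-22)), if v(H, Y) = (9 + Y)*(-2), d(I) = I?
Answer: -3014/317 ≈ -9.5079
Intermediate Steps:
v(H, Y) = -18 - 2*Y
d(274)/v(-24, -119/(-22)) = 274/(-18 - (-238)/(-22)) = 274/(-18 - (-238)*(-1)/22) = 274/(-18 - 2*119/22) = 274/(-18 - 119/11) = 274/(-317/11) = 274*(-11/317) = -3014/317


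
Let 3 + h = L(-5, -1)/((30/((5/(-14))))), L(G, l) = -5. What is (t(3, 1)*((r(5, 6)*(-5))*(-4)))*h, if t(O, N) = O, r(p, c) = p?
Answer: -6175/7 ≈ -882.14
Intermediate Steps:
h = -247/84 (h = -3 - 5/(30/((5/(-14)))) = -3 - 5/(30/((5*(-1/14)))) = -3 - 5/(30/(-5/14)) = -3 - 5/(30*(-14/5)) = -3 - 5/(-84) = -3 - 5*(-1/84) = -3 + 5/84 = -247/84 ≈ -2.9405)
(t(3, 1)*((r(5, 6)*(-5))*(-4)))*h = (3*((5*(-5))*(-4)))*(-247/84) = (3*(-25*(-4)))*(-247/84) = (3*100)*(-247/84) = 300*(-247/84) = -6175/7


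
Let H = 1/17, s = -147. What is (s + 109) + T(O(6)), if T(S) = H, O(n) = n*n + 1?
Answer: -645/17 ≈ -37.941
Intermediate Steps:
H = 1/17 ≈ 0.058824
O(n) = 1 + n² (O(n) = n² + 1 = 1 + n²)
T(S) = 1/17
(s + 109) + T(O(6)) = (-147 + 109) + 1/17 = -38 + 1/17 = -645/17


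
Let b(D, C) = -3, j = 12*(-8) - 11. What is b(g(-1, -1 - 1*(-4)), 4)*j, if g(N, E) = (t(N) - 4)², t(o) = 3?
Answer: 321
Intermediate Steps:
g(N, E) = 1 (g(N, E) = (3 - 4)² = (-1)² = 1)
j = -107 (j = -96 - 11 = -107)
b(g(-1, -1 - 1*(-4)), 4)*j = -3*(-107) = 321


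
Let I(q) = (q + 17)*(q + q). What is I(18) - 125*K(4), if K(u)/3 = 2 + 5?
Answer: -1365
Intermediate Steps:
K(u) = 21 (K(u) = 3*(2 + 5) = 3*7 = 21)
I(q) = 2*q*(17 + q) (I(q) = (17 + q)*(2*q) = 2*q*(17 + q))
I(18) - 125*K(4) = 2*18*(17 + 18) - 125*21 = 2*18*35 - 2625 = 1260 - 2625 = -1365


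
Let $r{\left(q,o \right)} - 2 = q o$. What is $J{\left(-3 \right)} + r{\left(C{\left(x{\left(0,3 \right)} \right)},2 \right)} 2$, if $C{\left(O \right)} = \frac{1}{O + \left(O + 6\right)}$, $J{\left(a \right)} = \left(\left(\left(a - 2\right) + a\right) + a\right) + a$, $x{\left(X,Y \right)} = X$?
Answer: $- \frac{28}{3} \approx -9.3333$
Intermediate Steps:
$J{\left(a \right)} = -2 + 4 a$ ($J{\left(a \right)} = \left(\left(\left(-2 + a\right) + a\right) + a\right) + a = \left(\left(-2 + 2 a\right) + a\right) + a = \left(-2 + 3 a\right) + a = -2 + 4 a$)
$C{\left(O \right)} = \frac{1}{6 + 2 O}$ ($C{\left(O \right)} = \frac{1}{O + \left(6 + O\right)} = \frac{1}{6 + 2 O}$)
$r{\left(q,o \right)} = 2 + o q$ ($r{\left(q,o \right)} = 2 + q o = 2 + o q$)
$J{\left(-3 \right)} + r{\left(C{\left(x{\left(0,3 \right)} \right)},2 \right)} 2 = \left(-2 + 4 \left(-3\right)\right) + \left(2 + 2 \frac{1}{2 \left(3 + 0\right)}\right) 2 = \left(-2 - 12\right) + \left(2 + 2 \frac{1}{2 \cdot 3}\right) 2 = -14 + \left(2 + 2 \cdot \frac{1}{2} \cdot \frac{1}{3}\right) 2 = -14 + \left(2 + 2 \cdot \frac{1}{6}\right) 2 = -14 + \left(2 + \frac{1}{3}\right) 2 = -14 + \frac{7}{3} \cdot 2 = -14 + \frac{14}{3} = - \frac{28}{3}$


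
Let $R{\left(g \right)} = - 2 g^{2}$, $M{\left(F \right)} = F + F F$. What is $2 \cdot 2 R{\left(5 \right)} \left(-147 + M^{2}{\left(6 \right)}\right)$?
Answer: $-323400$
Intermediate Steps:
$M{\left(F \right)} = F + F^{2}$
$2 \cdot 2 R{\left(5 \right)} \left(-147 + M^{2}{\left(6 \right)}\right) = 2 \cdot 2 \left(- 2 \cdot 5^{2}\right) \left(-147 + \left(6 \left(1 + 6\right)\right)^{2}\right) = 4 \left(\left(-2\right) 25\right) \left(-147 + \left(6 \cdot 7\right)^{2}\right) = 4 \left(-50\right) \left(-147 + 42^{2}\right) = - 200 \left(-147 + 1764\right) = \left(-200\right) 1617 = -323400$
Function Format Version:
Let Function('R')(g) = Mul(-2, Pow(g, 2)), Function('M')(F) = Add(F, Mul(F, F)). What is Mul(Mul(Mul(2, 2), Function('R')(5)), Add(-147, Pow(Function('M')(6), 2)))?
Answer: -323400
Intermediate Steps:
Function('M')(F) = Add(F, Pow(F, 2))
Mul(Mul(Mul(2, 2), Function('R')(5)), Add(-147, Pow(Function('M')(6), 2))) = Mul(Mul(Mul(2, 2), Mul(-2, Pow(5, 2))), Add(-147, Pow(Mul(6, Add(1, 6)), 2))) = Mul(Mul(4, Mul(-2, 25)), Add(-147, Pow(Mul(6, 7), 2))) = Mul(Mul(4, -50), Add(-147, Pow(42, 2))) = Mul(-200, Add(-147, 1764)) = Mul(-200, 1617) = -323400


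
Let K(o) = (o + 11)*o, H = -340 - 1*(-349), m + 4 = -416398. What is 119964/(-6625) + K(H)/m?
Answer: -24977221014/1379331625 ≈ -18.108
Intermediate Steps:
m = -416402 (m = -4 - 416398 = -416402)
H = 9 (H = -340 + 349 = 9)
K(o) = o*(11 + o) (K(o) = (11 + o)*o = o*(11 + o))
119964/(-6625) + K(H)/m = 119964/(-6625) + (9*(11 + 9))/(-416402) = 119964*(-1/6625) + (9*20)*(-1/416402) = -119964/6625 + 180*(-1/416402) = -119964/6625 - 90/208201 = -24977221014/1379331625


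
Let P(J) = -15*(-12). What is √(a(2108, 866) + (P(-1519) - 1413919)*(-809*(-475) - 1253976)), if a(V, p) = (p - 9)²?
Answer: 2*√307382739122 ≈ 1.1088e+6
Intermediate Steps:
a(V, p) = (-9 + p)²
P(J) = 180
√(a(2108, 866) + (P(-1519) - 1413919)*(-809*(-475) - 1253976)) = √((-9 + 866)² + (180 - 1413919)*(-809*(-475) - 1253976)) = √(857² - 1413739*(384275 - 1253976)) = √(734449 - 1413739*(-869701)) = √(734449 + 1229530222039) = √1229530956488 = 2*√307382739122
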